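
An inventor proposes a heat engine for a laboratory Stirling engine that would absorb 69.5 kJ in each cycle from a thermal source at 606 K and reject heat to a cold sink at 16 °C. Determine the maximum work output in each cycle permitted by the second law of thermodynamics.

T_C = 16 °C → 16 + 273.15 = 289.15 K.
The upper bound on efficiency is η_max = 1 − T_C/T_H = 1 − 289.15/606.00 = 0.5229.
W_max = η_max · Q_H = 0.5229 × 69.5 = 36.3 kJ.

W_max ≈ 36.3 kJ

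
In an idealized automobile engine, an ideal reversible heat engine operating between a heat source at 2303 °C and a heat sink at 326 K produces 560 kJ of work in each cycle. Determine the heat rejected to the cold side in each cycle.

T_H = 2303 °C → 2303 + 273.15 = 2576.15 K.
Since the cycle is reversible, η = 1 − T_C/T_H = 1 − 326.00/2576.15 = 0.8735.
Since Q_C/Q_H = T_C/T_H and Q_H = W/η, Q_C = W·T_C/(T_H − T_C) = 560 × 326.00/2250.15 = 81.13 kJ.

Q_C ≈ 81.13 kJ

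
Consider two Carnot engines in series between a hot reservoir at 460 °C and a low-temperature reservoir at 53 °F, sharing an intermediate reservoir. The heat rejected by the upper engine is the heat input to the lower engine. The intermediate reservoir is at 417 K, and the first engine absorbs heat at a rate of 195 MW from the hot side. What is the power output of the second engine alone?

T_H = 460 °C → 460 + 273.15 = 733.15 K.
T_C = 53 °F → (53 − 32) × 5/9 = 11.67 °C = 284.82 K.
Heat entering the second stage: Q_m = Q_H·(T_m/T_H) = 195 × 417.00/733.15 = 110.9 MW.
Second-stage efficiency η₂ = 1 − T_C/T_m = 1 − 284.82/417.00 = 0.3170, so W₂ = η₂·Q_m = 35.16 MW.

Ẇ₂ ≈ 35.16 MW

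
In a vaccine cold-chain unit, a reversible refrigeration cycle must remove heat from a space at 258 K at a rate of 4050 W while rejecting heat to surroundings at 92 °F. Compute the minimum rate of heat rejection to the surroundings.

Q̇_H ≈ 4810 W

T_H = 92 °F → (92 − 32) × 5/9 = 33.33 °C = 306.48 K.
For a reversible cycle Q_H/Q_C = T_H/T_C, so Q_H = Q_C·T_H/T_C = 4050 × 306.48/258.00 = 4810 W.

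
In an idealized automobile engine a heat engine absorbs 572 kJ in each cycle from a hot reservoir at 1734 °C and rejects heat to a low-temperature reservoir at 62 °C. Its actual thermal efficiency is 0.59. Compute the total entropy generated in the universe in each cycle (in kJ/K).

T_H = 1734 °C → 1734 + 273.15 = 2007.15 K.
T_C = 62 °C → 62 + 273.15 = 335.15 K.
W = η·Q_H = 0.59 × 572 = 337.5 kJ, so Q_C = Q_H − W = 234.5 kJ.
Reservoir entropy changes: ΔS_H = −Q_H/T_H = −572/2007.15 = -0.2850 kJ/K and ΔS_C = +Q_C/T_C = 234.5/335.15 = 0.6997 kJ/K.
ΔS_univ = −Q_H/T_H + Q_C/T_C = 0.4148 kJ/K (> 0, since η = 0.59 < η_Carnot = 0.833).

ΔS_univ ≈ 0.4148 kJ/K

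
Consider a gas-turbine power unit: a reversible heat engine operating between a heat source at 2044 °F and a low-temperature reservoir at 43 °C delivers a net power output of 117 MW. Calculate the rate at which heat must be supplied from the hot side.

Q̇_H ≈ 151 MW

T_H = 2044 °F → (2044 − 32) × 5/9 = 1117.78 °C = 1390.93 K.
T_C = 43 °C → 43 + 273.15 = 316.15 K.
The Carnot efficiency is η = 1 − T_C/T_H = 1 − 316.15/1390.93 = 0.7727.
Q_H = W/η = 117/0.7727 = 151 MW.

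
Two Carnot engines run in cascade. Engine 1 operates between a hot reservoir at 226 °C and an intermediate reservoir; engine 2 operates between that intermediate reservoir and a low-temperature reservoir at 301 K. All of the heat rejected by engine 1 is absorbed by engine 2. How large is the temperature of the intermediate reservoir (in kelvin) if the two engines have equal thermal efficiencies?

T_m ≈ 388 K

T_H = 226 °C → 226 + 273.15 = 499.15 K.
Equal efficiencies require 1 − T_m/T_H = 1 − T_C/T_m, i.e. T_m/T_H = T_C/T_m, so T_m = √(T_H·T_C) = √(499.15 × 301.00) = 388 K.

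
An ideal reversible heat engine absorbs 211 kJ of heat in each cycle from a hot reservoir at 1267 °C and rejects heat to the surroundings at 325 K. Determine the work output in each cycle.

T_H = 1267 °C → 1267 + 273.15 = 1540.15 K.
Since the cycle is reversible, η = 1 − T_C/T_H = 1 − 325.00/1540.15 = 0.7890.
W = η·Q_H = 0.7890 × 211 = 166 kJ.

W ≈ 166 kJ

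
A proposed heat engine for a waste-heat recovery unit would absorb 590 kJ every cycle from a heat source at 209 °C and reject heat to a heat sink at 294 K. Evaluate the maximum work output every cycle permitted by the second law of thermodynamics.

T_H = 209 °C → 209 + 273.15 = 482.15 K.
The second-law ceiling is the Carnot efficiency, η_max = 1 − T_C/T_H = 1 − 294.00/482.15 = 0.3902.
W_max = η_max · Q_H = 0.3902 × 590 = 230 kJ.

W_max ≈ 230 kJ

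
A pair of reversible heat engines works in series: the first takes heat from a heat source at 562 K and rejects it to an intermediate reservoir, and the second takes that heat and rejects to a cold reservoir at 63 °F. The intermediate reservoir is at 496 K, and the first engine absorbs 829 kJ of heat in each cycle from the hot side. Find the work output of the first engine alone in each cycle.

W₁ ≈ 97.4 kJ

T_C = 63 °F → (63 − 32) × 5/9 = 17.22 °C = 290.37 K.
First-stage efficiency η₁ = 1 − T_m/T_H = 1 − 496.00/562.00 = 0.1174.
W₁ = η₁·Q_H = 0.1174 × 829 = 97.4 kJ.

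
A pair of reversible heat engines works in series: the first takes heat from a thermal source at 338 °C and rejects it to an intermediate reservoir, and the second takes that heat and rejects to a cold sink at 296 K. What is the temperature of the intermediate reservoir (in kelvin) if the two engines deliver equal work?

T_H = 338 °C → 338 + 273.15 = 611.15 K.
For reversible stages Q_m = Q_H·(T_m/T_H). Setting W₁ = Q_H(1 − T_m/T_H) equal to W₂ = Q_m(1 − T_C/T_m) = Q_H·(T_m − T_C)/T_H gives T_H − T_m = T_m − T_C, so T_m = (T_H + T_C)/2 = (611.15 + 296.00)/2 = 454 K.

T_m ≈ 454 K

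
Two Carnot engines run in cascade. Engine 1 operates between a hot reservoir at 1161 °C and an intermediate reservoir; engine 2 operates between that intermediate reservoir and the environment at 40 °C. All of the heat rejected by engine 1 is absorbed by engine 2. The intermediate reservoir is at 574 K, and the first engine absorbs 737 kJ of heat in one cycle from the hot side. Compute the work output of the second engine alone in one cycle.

W₂ ≈ 134 kJ

T_H = 1161 °C → 1161 + 273.15 = 1434.15 K.
T_C = 40 °C → 40 + 273.15 = 313.15 K.
Heat entering the second stage: Q_m = Q_H·(T_m/T_H) = 737 × 574.00/1434.15 = 295 kJ.
Second-stage efficiency η₂ = 1 − T_C/T_m = 1 − 313.15/574.00 = 0.4544, so W₂ = η₂·Q_m = 134 kJ.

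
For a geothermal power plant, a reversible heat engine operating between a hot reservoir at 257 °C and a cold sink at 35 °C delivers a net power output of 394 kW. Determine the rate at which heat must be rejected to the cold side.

T_H = 257 °C → 257 + 273.15 = 530.15 K.
T_C = 35 °C → 35 + 273.15 = 308.15 K.
Carnot efficiency: η = 1 − T_C/T_H = 1 − 308.15/530.15 = 0.4187.
Since Q_C/Q_H = T_C/T_H and Q_H = W/η, Q_C = W·T_C/(T_H − T_C) = 394 × 308.15/222.00 = 546.9 kW.

Q̇_C ≈ 546.9 kW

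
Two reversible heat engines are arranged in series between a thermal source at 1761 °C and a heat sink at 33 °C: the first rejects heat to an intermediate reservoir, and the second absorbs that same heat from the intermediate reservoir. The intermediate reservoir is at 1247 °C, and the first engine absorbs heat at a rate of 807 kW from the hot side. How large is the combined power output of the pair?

T_H = 1761 °C → 1761 + 273.15 = 2034.15 K.
T_C = 33 °C → 33 + 273.15 = 306.15 K.
Two reversible stages in series are equivalent to a single Carnot engine between T_H and T_C, so η_total = 1 − T_C/T_H = 1 − 306.15/2034.15 = 0.8495.
W_total = η_total · Q_H = 0.8495 × 807 = 685.5 kW.

Ẇ_total ≈ 685.5 kW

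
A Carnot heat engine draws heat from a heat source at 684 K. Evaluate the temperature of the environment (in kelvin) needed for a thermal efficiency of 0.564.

T_C ≈ 298.2 K

From η = 1 − T_C/T_H, T_C = T_H·(1 − η) = 684.00 × (1 − 0.564) = 298.2 K.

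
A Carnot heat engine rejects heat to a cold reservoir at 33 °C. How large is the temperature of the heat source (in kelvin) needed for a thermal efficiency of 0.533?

T_C = 33 °C → 33 + 273.15 = 306.15 K.
From η = 1 − T_C/T_H, solving for T_H gives T_H = T_C/(1 − η) = 306.15/(1 − 0.533) = 656 K.

T_H ≈ 656 K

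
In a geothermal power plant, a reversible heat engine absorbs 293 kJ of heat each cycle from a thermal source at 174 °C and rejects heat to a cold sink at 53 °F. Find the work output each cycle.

W ≈ 106.4 kJ

T_H = 174 °C → 174 + 273.15 = 447.15 K.
T_C = 53 °F → (53 − 32) × 5/9 = 11.67 °C = 284.82 K.
η_rev = 1 − T_C/T_H = 1 − 284.82/447.15 = 0.3630.
W = η·Q_H = 0.3630 × 293 = 106.4 kJ.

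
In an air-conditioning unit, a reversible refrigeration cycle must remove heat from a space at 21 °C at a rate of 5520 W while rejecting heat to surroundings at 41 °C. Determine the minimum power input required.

Ẇ_in ≈ 375 W

T_H = 41 °C → 41 + 273.15 = 314.15 K.
T_C = 21 °C → 21 + 273.15 = 294.15 K.
Carnot COP: COP_R = T_C/(T_H − T_C) = 294.15/20.00 = 14.7075.
W = Q_C/COP_R = 5520/14.7075 = 375 W.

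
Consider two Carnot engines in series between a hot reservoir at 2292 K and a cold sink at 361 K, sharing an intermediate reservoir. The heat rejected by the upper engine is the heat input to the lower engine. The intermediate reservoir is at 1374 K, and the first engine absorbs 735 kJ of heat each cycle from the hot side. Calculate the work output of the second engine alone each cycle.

Heat entering the second stage: Q_m = Q_H·(T_m/T_H) = 735 × 1374.00/2292.00 = 441 kJ.
Second-stage efficiency η₂ = 1 − T_C/T_m = 1 − 361.00/1374.00 = 0.7373, so W₂ = η₂·Q_m = 325 kJ.

W₂ ≈ 325 kJ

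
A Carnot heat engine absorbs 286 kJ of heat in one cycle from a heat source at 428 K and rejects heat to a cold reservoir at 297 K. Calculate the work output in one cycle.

Carnot efficiency: η = 1 − T_C/T_H = 1 − 297.00/428.00 = 0.3061.
W = η·Q_H = 0.3061 × 286 = 87.5 kJ.

W ≈ 87.5 kJ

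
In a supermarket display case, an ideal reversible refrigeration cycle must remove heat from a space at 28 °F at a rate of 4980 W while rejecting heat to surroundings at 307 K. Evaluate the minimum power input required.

T_C = 28 °F → (28 − 32) × 5/9 = -2.22 °C = 270.93 K.
For a reversible refrigerator, COP_R = T_C/(T_H − T_C) = 270.93/36.07 = 7.5107.
W = Q_C/COP_R = 4980/7.5107 = 663 W.

Ẇ_in ≈ 663 W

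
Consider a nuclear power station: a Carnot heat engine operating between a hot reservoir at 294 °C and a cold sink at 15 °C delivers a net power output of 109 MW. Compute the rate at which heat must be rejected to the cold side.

T_H = 294 °C → 294 + 273.15 = 567.15 K.
T_C = 15 °C → 15 + 273.15 = 288.15 K.
Since the cycle is reversible, η = 1 − T_C/T_H = 1 − 288.15/567.15 = 0.4919.
Since Q_C/Q_H = T_C/T_H and Q_H = W/η, Q_C = W·T_C/(T_H − T_C) = 109 × 288.15/279.00 = 113 MW.

Q̇_C ≈ 113 MW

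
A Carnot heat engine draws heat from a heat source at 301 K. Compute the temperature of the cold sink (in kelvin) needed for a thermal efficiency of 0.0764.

T_C ≈ 278 K

From η = 1 − T_C/T_H, T_C = T_H·(1 − η) = 301.00 × (1 − 0.0764) = 278 K.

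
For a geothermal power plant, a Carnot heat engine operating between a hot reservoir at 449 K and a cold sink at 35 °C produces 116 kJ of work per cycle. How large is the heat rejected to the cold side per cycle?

Q_C ≈ 254 kJ

T_C = 35 °C → 35 + 273.15 = 308.15 K.
Carnot efficiency: η = 1 − T_C/T_H = 1 − 308.15/449.00 = 0.3137.
Since Q_C/Q_H = T_C/T_H and Q_H = W/η, Q_C = W·T_C/(T_H − T_C) = 116 × 308.15/140.85 = 254 kJ.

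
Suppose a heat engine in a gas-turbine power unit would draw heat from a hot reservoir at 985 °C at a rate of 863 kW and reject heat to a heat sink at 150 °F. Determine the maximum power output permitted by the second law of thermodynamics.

T_H = 985 °C → 985 + 273.15 = 1258.15 K.
T_C = 150 °F → (150 − 32) × 5/9 = 65.56 °C = 338.71 K.
The second-law ceiling is the Carnot efficiency, η_max = 1 − T_C/T_H = 1 − 338.71/1258.15 = 0.7308.
W_max = η_max · Q_H = 0.7308 × 863 = 631 kW.

Ẇ_max ≈ 631 kW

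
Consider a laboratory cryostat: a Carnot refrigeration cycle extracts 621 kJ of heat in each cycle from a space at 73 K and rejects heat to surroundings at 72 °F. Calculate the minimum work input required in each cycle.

W_in ≈ 1892 kJ

T_H = 72 °F → (72 − 32) × 5/9 = 22.22 °C = 295.37 K.
COP_R = T_C/(T_H − T_C) = 73.00/222.37 = 0.3283.
W = Q_C/COP_R = 621/0.3283 = 1892 kJ.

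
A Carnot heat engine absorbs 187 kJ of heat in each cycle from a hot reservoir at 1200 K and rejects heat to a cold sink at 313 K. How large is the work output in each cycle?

W ≈ 138 kJ

η_rev = 1 − T_C/T_H = 1 − 313.00/1200.00 = 0.7392.
W = η·Q_H = 0.7392 × 187 = 138 kJ.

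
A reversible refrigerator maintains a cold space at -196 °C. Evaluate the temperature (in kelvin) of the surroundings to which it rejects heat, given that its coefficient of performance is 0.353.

T_H ≈ 296 K

T_C = -196 °C → -196 + 273.15 = 77.15 K.
COP_R = T_C/(T_H − T_C) ⇒ T_H = T_C·(1 + 1/COP_R) = 77.15 × (1 + 1/0.353) = 296 K.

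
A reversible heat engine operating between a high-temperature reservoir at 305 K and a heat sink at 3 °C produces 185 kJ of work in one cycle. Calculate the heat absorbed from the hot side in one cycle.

T_C = 3 °C → 3 + 273.15 = 276.15 K.
Carnot efficiency: η = 1 − T_C/T_H = 1 − 276.15/305.00 = 0.0946.
Q_H = W/η = 185/0.0946 = 1956 kJ.

Q_H ≈ 1956 kJ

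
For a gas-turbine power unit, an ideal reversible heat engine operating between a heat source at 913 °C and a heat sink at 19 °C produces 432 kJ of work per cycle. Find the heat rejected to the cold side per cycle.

Q_C ≈ 141 kJ

T_H = 913 °C → 913 + 273.15 = 1186.15 K.
T_C = 19 °C → 19 + 273.15 = 292.15 K.
Since the cycle is reversible, η = 1 − T_C/T_H = 1 − 292.15/1186.15 = 0.7537.
Since Q_C/Q_H = T_C/T_H and Q_H = W/η, Q_C = W·T_C/(T_H − T_C) = 432 × 292.15/894.00 = 141 kJ.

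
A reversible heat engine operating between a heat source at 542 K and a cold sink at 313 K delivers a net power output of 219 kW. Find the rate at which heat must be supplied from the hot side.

η_rev = 1 − T_C/T_H = 1 − 313.00/542.00 = 0.4225.
Q_H = W/η = 219/0.4225 = 518 kW.

Q̇_H ≈ 518 kW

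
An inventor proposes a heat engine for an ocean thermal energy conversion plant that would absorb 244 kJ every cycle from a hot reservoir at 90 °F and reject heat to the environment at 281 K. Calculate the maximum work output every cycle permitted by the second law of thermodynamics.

W_max ≈ 19.47 kJ

T_H = 90 °F → (90 − 32) × 5/9 = 32.22 °C = 305.37 K.
By the Carnot theorem, η_max = 1 − T_C/T_H = 1 − 281.00/305.37 = 0.0798.
W_max = η_max · Q_H = 0.0798 × 244 = 19.47 kJ.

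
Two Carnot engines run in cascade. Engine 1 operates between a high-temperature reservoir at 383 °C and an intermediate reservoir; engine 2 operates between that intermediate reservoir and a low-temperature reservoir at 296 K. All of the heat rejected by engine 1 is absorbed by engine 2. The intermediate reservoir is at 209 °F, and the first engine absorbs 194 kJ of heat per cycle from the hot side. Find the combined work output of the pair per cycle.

W_total ≈ 106 kJ

T_H = 383 °C → 383 + 273.15 = 656.15 K.
Two reversible stages in series are equivalent to a single Carnot engine between T_H and T_C, so η_total = 1 − T_C/T_H = 1 − 296.00/656.15 = 0.5489.
W_total = η_total · Q_H = 0.5489 × 194 = 106 kJ.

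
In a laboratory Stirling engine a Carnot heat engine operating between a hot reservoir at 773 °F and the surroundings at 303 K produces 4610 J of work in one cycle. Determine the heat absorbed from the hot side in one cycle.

Q_H ≈ 8270 J

T_H = 773 °F → (773 − 32) × 5/9 = 411.67 °C = 684.82 K.
For a reversible engine, η = 1 − T_C/T_H = 1 − 303.00/684.82 = 0.5575.
Q_H = W/η = 4610/0.5575 = 8270 J.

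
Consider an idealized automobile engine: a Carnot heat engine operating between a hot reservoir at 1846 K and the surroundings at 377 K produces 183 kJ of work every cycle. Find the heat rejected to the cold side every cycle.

Carnot efficiency: η = 1 − T_C/T_H = 1 − 377.00/1846.00 = 0.7958.
Since Q_C/Q_H = T_C/T_H and Q_H = W/η, Q_C = W·T_C/(T_H − T_C) = 183 × 377.00/1469.00 = 47.0 kJ.

Q_C ≈ 47.0 kJ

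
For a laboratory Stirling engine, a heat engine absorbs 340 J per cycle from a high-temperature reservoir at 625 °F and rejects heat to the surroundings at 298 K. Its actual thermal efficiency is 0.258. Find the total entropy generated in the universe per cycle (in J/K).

T_H = 625 °F → (625 − 32) × 5/9 = 329.44 °C = 602.59 K.
W = η·Q_H = 0.258 × 340 = 87.72 J, so Q_C = Q_H − W = 252.3 J.
Entropy balance on the reservoirs: −Q_H/T_H = -0.5642 J/K, +Q_C/T_C = 0.8466 J/K.
ΔS_univ = −Q_H/T_H + Q_C/T_C = 0.282 J/K (> 0, since η = 0.258 < η_Carnot = 0.505).

ΔS_univ ≈ 0.282 J/K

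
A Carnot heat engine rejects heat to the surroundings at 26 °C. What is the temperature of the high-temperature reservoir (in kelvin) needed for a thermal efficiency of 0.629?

T_H ≈ 806 K

T_C = 26 °C → 26 + 273.15 = 299.15 K.
From η = 1 − T_C/T_H, solving for T_H gives T_H = T_C/(1 − η) = 299.15/(1 − 0.629) = 806 K.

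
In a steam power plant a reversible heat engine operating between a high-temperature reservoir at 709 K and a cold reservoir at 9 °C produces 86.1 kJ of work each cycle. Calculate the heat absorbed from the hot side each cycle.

T_C = 9 °C → 9 + 273.15 = 282.15 K.
Since the cycle is reversible, η = 1 − T_C/T_H = 1 − 282.15/709.00 = 0.6020.
Q_H = W/η = 86.1/0.6020 = 143.0 kJ.

Q_H ≈ 143.0 kJ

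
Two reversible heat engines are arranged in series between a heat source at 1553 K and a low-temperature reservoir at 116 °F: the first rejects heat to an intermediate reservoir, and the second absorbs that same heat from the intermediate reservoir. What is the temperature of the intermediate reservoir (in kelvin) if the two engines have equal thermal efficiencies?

T_C = 116 °F → (116 − 32) × 5/9 = 46.67 °C = 319.82 K.
Equal efficiencies require 1 − T_m/T_H = 1 − T_C/T_m, i.e. T_m/T_H = T_C/T_m, so T_m = √(T_H·T_C) = √(1553.00 × 319.82) = 704.8 K.

T_m ≈ 704.8 K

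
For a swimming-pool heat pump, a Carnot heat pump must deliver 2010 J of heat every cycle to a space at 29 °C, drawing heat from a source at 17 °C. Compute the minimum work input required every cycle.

W_in ≈ 79.8 J

T_H = 29 °C → 29 + 273.15 = 302.15 K.
T_C = 17 °C → 17 + 273.15 = 290.15 K.
For a reversible heat pump, COP_HP = T_H/(T_H − T_C) = 302.15/12.00 = 25.1792.
W = Q_H/COP_HP = 2010/25.1792 = 79.8 J.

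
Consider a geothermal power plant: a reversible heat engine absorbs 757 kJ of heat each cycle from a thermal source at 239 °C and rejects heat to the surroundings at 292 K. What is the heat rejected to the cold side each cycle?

Q_C ≈ 432 kJ

T_H = 239 °C → 239 + 273.15 = 512.15 K.
η_rev = 1 − T_C/T_H = 1 − 292.00/512.15 = 0.4299.
For a reversible cycle Q_C/Q_H = T_C/T_H, so Q_C = 757 × 292.00/512.15 = 432 kJ.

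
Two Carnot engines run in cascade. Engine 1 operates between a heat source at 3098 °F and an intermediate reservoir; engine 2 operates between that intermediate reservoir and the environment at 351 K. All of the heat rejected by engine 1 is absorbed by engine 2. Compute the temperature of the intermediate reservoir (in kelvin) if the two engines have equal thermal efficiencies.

T_m ≈ 833 K

T_H = 3098 °F → (3098 − 32) × 5/9 = 1703.33 °C = 1976.48 K.
Equal efficiencies require 1 − T_m/T_H = 1 − T_C/T_m, i.e. T_m/T_H = T_C/T_m, so T_m = √(T_H·T_C) = √(1976.48 × 351.00) = 833 K.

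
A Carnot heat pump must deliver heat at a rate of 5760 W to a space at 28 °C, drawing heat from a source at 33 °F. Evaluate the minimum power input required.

Ẇ_in ≈ 525 W

T_H = 28 °C → 28 + 273.15 = 301.15 K.
T_C = 33 °F → (33 − 32) × 5/9 = 0.56 °C = 273.71 K.
COP_HP = T_H/(T_H − T_C) = 301.15/27.44 = 10.9731.
W = Q_H/COP_HP = 5760/10.9731 = 525 W.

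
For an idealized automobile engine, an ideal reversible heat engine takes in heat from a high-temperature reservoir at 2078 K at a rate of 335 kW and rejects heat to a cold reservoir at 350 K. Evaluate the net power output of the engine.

Ẇ ≈ 278.6 kW

Since the cycle is reversible, η = 1 − T_C/T_H = 1 − 350.00/2078.00 = 0.8316.
W = η·Q_H = 0.8316 × 335 = 278.6 kW.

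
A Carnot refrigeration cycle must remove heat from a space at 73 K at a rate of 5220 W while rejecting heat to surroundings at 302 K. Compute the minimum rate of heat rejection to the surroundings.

Q̇_H ≈ 21600 W

For a reversible cycle Q_H/Q_C = T_H/T_C, so Q_H = Q_C·T_H/T_C = 5220 × 302.00/73.00 = 21600 W.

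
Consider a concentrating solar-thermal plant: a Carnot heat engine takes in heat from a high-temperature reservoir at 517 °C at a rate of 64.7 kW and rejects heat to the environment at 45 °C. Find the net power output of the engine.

Ẇ ≈ 38.6 kW

T_H = 517 °C → 517 + 273.15 = 790.15 K.
T_C = 45 °C → 45 + 273.15 = 318.15 K.
Carnot efficiency: η = 1 − T_C/T_H = 1 − 318.15/790.15 = 0.5974.
W = η·Q_H = 0.5974 × 64.7 = 38.6 kW.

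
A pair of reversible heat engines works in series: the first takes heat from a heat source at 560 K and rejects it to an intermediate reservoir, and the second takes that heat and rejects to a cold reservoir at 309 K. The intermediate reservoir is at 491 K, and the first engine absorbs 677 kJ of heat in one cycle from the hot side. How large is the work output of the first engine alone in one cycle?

W₁ ≈ 83.42 kJ

First-stage efficiency η₁ = 1 − T_m/T_H = 1 − 491.00/560.00 = 0.1232.
W₁ = η₁·Q_H = 0.1232 × 677 = 83.42 kJ.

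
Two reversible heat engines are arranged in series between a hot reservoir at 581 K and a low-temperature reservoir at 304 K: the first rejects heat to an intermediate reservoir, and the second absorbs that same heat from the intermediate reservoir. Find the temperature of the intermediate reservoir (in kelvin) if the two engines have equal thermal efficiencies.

T_m ≈ 420 K

Equal efficiencies require 1 − T_m/T_H = 1 − T_C/T_m, i.e. T_m/T_H = T_C/T_m, so T_m = √(T_H·T_C) = √(581.00 × 304.00) = 420 K.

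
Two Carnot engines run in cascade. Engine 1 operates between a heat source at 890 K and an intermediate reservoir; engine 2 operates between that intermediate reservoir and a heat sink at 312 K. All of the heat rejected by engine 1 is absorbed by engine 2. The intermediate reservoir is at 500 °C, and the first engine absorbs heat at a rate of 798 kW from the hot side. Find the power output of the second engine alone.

T_m = 500 °C → 500 + 273.15 = 773.15 K.
Heat entering the second stage: Q_m = Q_H·(T_m/T_H) = 798 × 773.15/890.00 = 693.2 kW.
Second-stage efficiency η₂ = 1 − T_C/T_m = 1 − 312.00/773.15 = 0.5965, so W₂ = η₂·Q_m = 413.5 kW.

Ẇ₂ ≈ 413.5 kW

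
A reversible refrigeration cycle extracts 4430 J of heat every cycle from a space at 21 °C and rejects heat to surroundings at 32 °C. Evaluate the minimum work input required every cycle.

W_in ≈ 165.7 J

T_H = 32 °C → 32 + 273.15 = 305.15 K.
T_C = 21 °C → 21 + 273.15 = 294.15 K.
The reversible coefficient of performance is COP_R = T_C/(T_H − T_C) = 294.15/11.00 = 26.7409.
W = Q_C/COP_R = 4430/26.7409 = 165.7 J.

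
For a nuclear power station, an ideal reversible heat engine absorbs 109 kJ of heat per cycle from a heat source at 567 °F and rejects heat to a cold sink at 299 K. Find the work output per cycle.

T_H = 567 °F → (567 − 32) × 5/9 = 297.22 °C = 570.37 K.
Carnot efficiency: η = 1 − T_C/T_H = 1 − 299.00/570.37 = 0.4758.
W = η·Q_H = 0.4758 × 109 = 51.86 kJ.

W ≈ 51.86 kJ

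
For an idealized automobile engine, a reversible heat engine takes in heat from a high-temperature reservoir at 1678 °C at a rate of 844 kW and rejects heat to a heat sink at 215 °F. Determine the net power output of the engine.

T_H = 1678 °C → 1678 + 273.15 = 1951.15 K.
T_C = 215 °F → (215 − 32) × 5/9 = 101.67 °C = 374.82 K.
For a reversible engine, η = 1 − T_C/T_H = 1 − 374.82/1951.15 = 0.8079.
W = η·Q_H = 0.8079 × 844 = 682 kW.

Ẇ ≈ 682 kW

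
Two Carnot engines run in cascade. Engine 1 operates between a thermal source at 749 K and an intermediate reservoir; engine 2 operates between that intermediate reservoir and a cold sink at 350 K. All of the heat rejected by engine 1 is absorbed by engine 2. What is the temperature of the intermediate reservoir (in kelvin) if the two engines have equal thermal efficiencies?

T_m ≈ 512 K

Equal efficiencies require 1 − T_m/T_H = 1 − T_C/T_m, i.e. T_m/T_H = T_C/T_m, so T_m = √(T_H·T_C) = √(749.00 × 350.00) = 512 K.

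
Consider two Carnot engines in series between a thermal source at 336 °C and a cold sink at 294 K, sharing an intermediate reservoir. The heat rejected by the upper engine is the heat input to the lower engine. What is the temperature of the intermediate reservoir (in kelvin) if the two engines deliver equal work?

T_m ≈ 452 K

T_H = 336 °C → 336 + 273.15 = 609.15 K.
For reversible stages Q_m = Q_H·(T_m/T_H). Setting W₁ = Q_H(1 − T_m/T_H) equal to W₂ = Q_m(1 − T_C/T_m) = Q_H·(T_m − T_C)/T_H gives T_H − T_m = T_m − T_C, so T_m = (T_H + T_C)/2 = (609.15 + 294.00)/2 = 452 K.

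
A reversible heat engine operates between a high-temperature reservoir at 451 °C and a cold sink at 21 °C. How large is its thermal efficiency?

T_H = 451 °C → 451 + 273.15 = 724.15 K.
T_C = 21 °C → 21 + 273.15 = 294.15 K.
Carnot efficiency: η = 1 − T_C/T_H = 1 − 294.15/724.15 = 0.594.

η ≈ 0.594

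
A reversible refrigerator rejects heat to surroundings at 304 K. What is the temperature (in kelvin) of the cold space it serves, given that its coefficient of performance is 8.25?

T_C ≈ 271.1 K

COP_R = T_C/(T_H − T_C) ⇒ T_C = T_H·COP_R/(1 + COP_R) = 304.00 × 8.25/(1 + 8.25) = 271.1 K.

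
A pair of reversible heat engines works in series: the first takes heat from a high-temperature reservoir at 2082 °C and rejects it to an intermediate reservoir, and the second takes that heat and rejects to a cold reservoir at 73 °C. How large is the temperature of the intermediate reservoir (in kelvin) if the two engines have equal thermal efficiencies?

T_H = 2082 °C → 2082 + 273.15 = 2355.15 K.
T_C = 73 °C → 73 + 273.15 = 346.15 K.
Equal efficiencies require 1 − T_m/T_H = 1 − T_C/T_m, i.e. T_m/T_H = T_C/T_m, so T_m = √(T_H·T_C) = √(2355.15 × 346.15) = 902.9 K.

T_m ≈ 902.9 K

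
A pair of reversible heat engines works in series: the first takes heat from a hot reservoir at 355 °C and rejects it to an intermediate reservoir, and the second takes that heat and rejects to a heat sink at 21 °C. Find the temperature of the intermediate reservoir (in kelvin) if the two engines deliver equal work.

T_H = 355 °C → 355 + 273.15 = 628.15 K.
T_C = 21 °C → 21 + 273.15 = 294.15 K.
For reversible stages Q_m = Q_H·(T_m/T_H). Setting W₁ = Q_H(1 − T_m/T_H) equal to W₂ = Q_m(1 − T_C/T_m) = Q_H·(T_m − T_C)/T_H gives T_H − T_m = T_m − T_C, so T_m = (T_H + T_C)/2 = (628.15 + 294.15)/2 = 461.1 K.

T_m ≈ 461.1 K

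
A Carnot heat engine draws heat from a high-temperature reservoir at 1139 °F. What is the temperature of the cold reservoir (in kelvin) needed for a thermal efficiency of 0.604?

T_H = 1139 °F → (1139 − 32) × 5/9 = 615.00 °C = 888.15 K.
From η = 1 − T_C/T_H, T_C = T_H·(1 − η) = 888.15 × (1 − 0.604) = 352 K.

T_C ≈ 352 K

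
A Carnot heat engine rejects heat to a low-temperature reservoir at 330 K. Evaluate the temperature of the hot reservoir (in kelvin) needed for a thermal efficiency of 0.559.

T_H ≈ 748 K

From η = 1 − T_C/T_H, solving for T_H gives T_H = T_C/(1 − η) = 330.00/(1 − 0.559) = 748 K.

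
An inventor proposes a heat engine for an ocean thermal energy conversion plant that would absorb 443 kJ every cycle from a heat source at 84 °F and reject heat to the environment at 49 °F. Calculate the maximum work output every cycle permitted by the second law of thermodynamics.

W_max ≈ 28.5 kJ

T_H = 84 °F → (84 − 32) × 5/9 = 28.89 °C = 302.04 K.
T_C = 49 °F → (49 − 32) × 5/9 = 9.44 °C = 282.59 K.
By the Carnot theorem, η_max = 1 − T_C/T_H = 1 − 282.59/302.04 = 0.0644.
W_max = η_max · Q_H = 0.0644 × 443 = 28.5 kJ.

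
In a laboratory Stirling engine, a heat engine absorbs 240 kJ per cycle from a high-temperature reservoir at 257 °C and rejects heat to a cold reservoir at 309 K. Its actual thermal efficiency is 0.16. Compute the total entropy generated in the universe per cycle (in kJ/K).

T_H = 257 °C → 257 + 273.15 = 530.15 K.
W = η·Q_H = 0.16 × 240 = 38.40 kJ, so Q_C = Q_H − W = 201.6 kJ.
The hot reservoir loses entropy Q_H/T_H = 240/530.15 = 0.4527 kJ/K; the cold reservoir gains Q_C/T_C = 201.6/309.00 = 0.6524 kJ/K.
ΔS_univ = −Q_H/T_H + Q_C/T_C = 0.200 kJ/K (> 0, since η = 0.16 < η_Carnot = 0.417).

ΔS_univ ≈ 0.200 kJ/K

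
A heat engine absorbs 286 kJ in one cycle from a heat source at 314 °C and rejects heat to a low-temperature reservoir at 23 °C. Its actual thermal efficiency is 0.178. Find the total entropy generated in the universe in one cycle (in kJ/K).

T_H = 314 °C → 314 + 273.15 = 587.15 K.
T_C = 23 °C → 23 + 273.15 = 296.15 K.
W = η·Q_H = 0.178 × 286 = 50.91 kJ, so Q_C = Q_H − W = 235.1 kJ.
Entropy balance on the reservoirs: −Q_H/T_H = -0.4871 kJ/K, +Q_C/T_C = 0.7938 kJ/K.
ΔS_univ = −Q_H/T_H + Q_C/T_C = 0.307 kJ/K (> 0, since η = 0.178 < η_Carnot = 0.496).

ΔS_univ ≈ 0.307 kJ/K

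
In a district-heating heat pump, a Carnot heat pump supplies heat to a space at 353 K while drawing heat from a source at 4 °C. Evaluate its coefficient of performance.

COP_HP ≈ 4.65

T_C = 4 °C → 4 + 273.15 = 277.15 K.
The Carnot heat-pump COP is COP_HP = T_H/(T_H − T_C) = 353.00/(353.00 − 277.15) = 4.65.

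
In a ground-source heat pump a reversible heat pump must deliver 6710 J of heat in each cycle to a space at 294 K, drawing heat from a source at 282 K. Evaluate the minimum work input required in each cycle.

W_in ≈ 274 J

The Carnot heat-pump COP is COP_HP = T_H/(T_H − T_C) = 294.00/12.00 = 24.5000.
W = Q_H/COP_HP = 6710/24.5000 = 274 J.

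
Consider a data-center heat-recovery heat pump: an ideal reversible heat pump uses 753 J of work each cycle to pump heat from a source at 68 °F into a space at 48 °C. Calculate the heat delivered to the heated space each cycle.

Q_H ≈ 8637 J

T_H = 48 °C → 48 + 273.15 = 321.15 K.
T_C = 68 °F → (68 − 32) × 5/9 = 20.00 °C = 293.15 K.
Reversible heating COP: COP_HP = T_H/(T_H − T_C) = 321.15/28.00 = 11.4696.
Q_H = COP_HP · W = 11.4696 × 753 = 8637 J.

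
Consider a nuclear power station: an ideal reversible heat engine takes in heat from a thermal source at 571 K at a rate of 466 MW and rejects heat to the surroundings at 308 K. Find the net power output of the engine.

η_rev = 1 − T_C/T_H = 1 − 308.00/571.00 = 0.4606.
W = η·Q_H = 0.4606 × 466 = 214.6 MW.

Ẇ ≈ 214.6 MW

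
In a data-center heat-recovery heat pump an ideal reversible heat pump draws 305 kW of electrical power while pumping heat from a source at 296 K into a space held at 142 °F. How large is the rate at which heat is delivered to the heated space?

Q̇_H ≈ 2665 kW

T_H = 142 °F → (142 − 32) × 5/9 = 61.11 °C = 334.26 K.
COP_HP = T_H/(T_H − T_C) = 334.26/38.26 = 8.7363.
Q_H = COP_HP · W = 8.7363 × 305 = 2665 kW.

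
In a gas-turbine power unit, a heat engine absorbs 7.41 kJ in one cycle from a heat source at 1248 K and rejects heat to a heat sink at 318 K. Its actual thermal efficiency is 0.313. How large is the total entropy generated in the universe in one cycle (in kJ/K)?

ΔS_univ ≈ 0.01007 kJ/K

W = η·Q_H = 0.313 × 7.41 = 2.319 kJ, so Q_C = Q_H − W = 5.091 kJ.
Entropy balance on the reservoirs: −Q_H/T_H = -0.005938 kJ/K, +Q_C/T_C = 0.01601 kJ/K.
ΔS_univ = −Q_H/T_H + Q_C/T_C = 0.01007 kJ/K (> 0, since η = 0.313 < η_Carnot = 0.745).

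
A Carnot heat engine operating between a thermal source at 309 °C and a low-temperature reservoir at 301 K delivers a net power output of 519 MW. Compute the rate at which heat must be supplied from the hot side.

Q̇_H ≈ 1070 MW

T_H = 309 °C → 309 + 273.15 = 582.15 K.
The Carnot efficiency is η = 1 − T_C/T_H = 1 − 301.00/582.15 = 0.4830.
Q_H = W/η = 519/0.4830 = 1070 MW.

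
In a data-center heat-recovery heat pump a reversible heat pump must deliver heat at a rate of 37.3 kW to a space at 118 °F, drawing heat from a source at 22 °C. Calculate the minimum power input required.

T_H = 118 °F → (118 − 32) × 5/9 = 47.78 °C = 320.93 K.
T_C = 22 °C → 22 + 273.15 = 295.15 K.
The Carnot heat-pump COP is COP_HP = T_H/(T_H − T_C) = 320.93/25.78 = 12.4498.
W = Q_H/COP_HP = 37.3/12.4498 = 3.00 kW.

Ẇ_in ≈ 3.00 kW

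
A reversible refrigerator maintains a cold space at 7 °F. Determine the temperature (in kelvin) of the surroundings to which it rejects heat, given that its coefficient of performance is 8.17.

T_H ≈ 291 K

T_C = 7 °F → (7 − 32) × 5/9 = -13.89 °C = 259.26 K.
COP_R = T_C/(T_H − T_C) ⇒ T_H = T_C·(1 + 1/COP_R) = 259.26 × (1 + 1/8.17) = 291 K.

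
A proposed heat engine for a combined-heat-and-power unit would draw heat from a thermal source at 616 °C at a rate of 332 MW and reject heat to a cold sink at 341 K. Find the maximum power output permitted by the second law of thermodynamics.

T_H = 616 °C → 616 + 273.15 = 889.15 K.
By the Carnot theorem, η_max = 1 − T_C/T_H = 1 − 341.00/889.15 = 0.6165.
W_max = η_max · Q_H = 0.6165 × 332 = 205 MW.

Ẇ_max ≈ 205 MW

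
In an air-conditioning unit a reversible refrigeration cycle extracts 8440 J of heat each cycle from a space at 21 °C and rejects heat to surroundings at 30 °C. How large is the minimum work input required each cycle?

T_H = 30 °C → 30 + 273.15 = 303.15 K.
T_C = 21 °C → 21 + 273.15 = 294.15 K.
For a reversible refrigerator, COP_R = T_C/(T_H − T_C) = 294.15/9.00 = 32.6833.
W = Q_C/COP_R = 8440/32.6833 = 258.2 J.

W_in ≈ 258.2 J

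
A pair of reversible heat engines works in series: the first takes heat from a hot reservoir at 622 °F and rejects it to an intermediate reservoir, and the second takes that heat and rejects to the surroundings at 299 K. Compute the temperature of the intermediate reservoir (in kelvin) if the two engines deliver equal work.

T_H = 622 °F → (622 − 32) × 5/9 = 327.78 °C = 600.93 K.
For reversible stages Q_m = Q_H·(T_m/T_H). Setting W₁ = Q_H(1 − T_m/T_H) equal to W₂ = Q_m(1 − T_C/T_m) = Q_H·(T_m − T_C)/T_H gives T_H − T_m = T_m − T_C, so T_m = (T_H + T_C)/2 = (600.93 + 299.00)/2 = 450 K.

T_m ≈ 450 K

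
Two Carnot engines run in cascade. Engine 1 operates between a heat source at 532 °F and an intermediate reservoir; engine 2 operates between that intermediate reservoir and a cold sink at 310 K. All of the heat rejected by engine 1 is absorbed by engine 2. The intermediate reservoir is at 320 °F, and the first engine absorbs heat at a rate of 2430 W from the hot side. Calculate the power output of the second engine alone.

T_H = 532 °F → (532 − 32) × 5/9 = 277.78 °C = 550.93 K.
T_m = 320 °F → (320 − 32) × 5/9 = 160.00 °C = 433.15 K.
Heat entering the second stage: Q_m = Q_H·(T_m/T_H) = 2430 × 433.15/550.93 = 1910 W.
Second-stage efficiency η₂ = 1 − T_C/T_m = 1 − 310.00/433.15 = 0.2843, so W₂ = η₂·Q_m = 543 W.

Ẇ₂ ≈ 543 W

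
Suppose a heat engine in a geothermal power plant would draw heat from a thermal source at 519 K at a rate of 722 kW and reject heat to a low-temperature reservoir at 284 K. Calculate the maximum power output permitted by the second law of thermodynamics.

By the Carnot theorem, η_max = 1 − T_C/T_H = 1 − 284.00/519.00 = 0.4528.
W_max = η_max · Q_H = 0.4528 × 722 = 326.9 kW.

Ẇ_max ≈ 326.9 kW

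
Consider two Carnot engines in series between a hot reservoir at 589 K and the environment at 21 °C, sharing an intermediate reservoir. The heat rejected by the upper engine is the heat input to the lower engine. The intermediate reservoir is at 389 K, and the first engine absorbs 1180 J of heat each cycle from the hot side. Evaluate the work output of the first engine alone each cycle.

W₁ ≈ 401 J

T_C = 21 °C → 21 + 273.15 = 294.15 K.
First-stage efficiency η₁ = 1 − T_m/T_H = 1 − 389.00/589.00 = 0.3396.
W₁ = η₁·Q_H = 0.3396 × 1180 = 401 J.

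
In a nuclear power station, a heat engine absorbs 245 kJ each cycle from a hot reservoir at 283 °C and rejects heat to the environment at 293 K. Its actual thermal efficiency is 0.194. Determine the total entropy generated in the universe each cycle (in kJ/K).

T_H = 283 °C → 283 + 273.15 = 556.15 K.
W = η·Q_H = 0.194 × 245 = 47.53 kJ, so Q_C = Q_H − W = 197.5 kJ.
Entropy balance on the reservoirs: −Q_H/T_H = -0.4405 kJ/K, +Q_C/T_C = 0.6740 kJ/K.
ΔS_univ = −Q_H/T_H + Q_C/T_C = 0.233 kJ/K (> 0, since η = 0.194 < η_Carnot = 0.473).

ΔS_univ ≈ 0.233 kJ/K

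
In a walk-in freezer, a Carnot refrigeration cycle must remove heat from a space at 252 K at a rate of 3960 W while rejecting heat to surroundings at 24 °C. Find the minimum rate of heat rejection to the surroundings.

Q̇_H ≈ 4670 W

T_H = 24 °C → 24 + 273.15 = 297.15 K.
For a reversible cycle Q_H/Q_C = T_H/T_C, so Q_H = Q_C·T_H/T_C = 3960 × 297.15/252.00 = 4670 W.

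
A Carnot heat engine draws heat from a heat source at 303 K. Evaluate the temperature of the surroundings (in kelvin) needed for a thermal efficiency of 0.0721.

From η = 1 − T_C/T_H, T_C = T_H·(1 − η) = 303.00 × (1 − 0.0721) = 281.2 K.

T_C ≈ 281.2 K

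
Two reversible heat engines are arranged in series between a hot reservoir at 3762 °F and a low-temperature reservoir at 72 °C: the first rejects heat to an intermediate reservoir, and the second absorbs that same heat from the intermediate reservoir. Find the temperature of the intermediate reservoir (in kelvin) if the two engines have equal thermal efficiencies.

T_m ≈ 900 K

T_H = 3762 °F → (3762 − 32) × 5/9 = 2072.22 °C = 2345.37 K.
T_C = 72 °C → 72 + 273.15 = 345.15 K.
Equal efficiencies require 1 − T_m/T_H = 1 − T_C/T_m, i.e. T_m/T_H = T_C/T_m, so T_m = √(T_H·T_C) = √(2345.37 × 345.15) = 900 K.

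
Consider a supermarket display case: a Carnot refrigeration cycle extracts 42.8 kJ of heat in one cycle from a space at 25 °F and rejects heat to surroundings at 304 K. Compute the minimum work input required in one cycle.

W_in ≈ 5.52 kJ

T_C = 25 °F → (25 − 32) × 5/9 = -3.89 °C = 269.26 K.
The reversible coefficient of performance is COP_R = T_C/(T_H − T_C) = 269.26/34.74 = 7.7510.
W = Q_C/COP_R = 42.8/7.7510 = 5.52 kJ.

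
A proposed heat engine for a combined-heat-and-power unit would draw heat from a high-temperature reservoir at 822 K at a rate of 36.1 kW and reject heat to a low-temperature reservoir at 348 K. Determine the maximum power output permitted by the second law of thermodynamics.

Ẇ_max ≈ 20.8 kW

The upper bound on efficiency is η_max = 1 − T_C/T_H = 1 − 348.00/822.00 = 0.5766.
W_max = η_max · Q_H = 0.5766 × 36.1 = 20.8 kW.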